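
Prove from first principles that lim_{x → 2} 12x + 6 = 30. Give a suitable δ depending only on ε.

δ = ε/12

Suppose ε > 0. We need δ > 0 so that 0 < |x − 2| < δ implies |(12x + 6) − 30| < ε.
Since (12x + 6) − 30 = 12(x − 2), we have |(12x + 6) − 30| = 12|x − 2|.
So 12|x − 2| < ε exactly when |x − 2| < ε/12.
Take δ = ε/12. If 0 < |x − 2| < δ then |(12x + 6) − 30| = 12|x − 2| < 12·(ε/12) = ε.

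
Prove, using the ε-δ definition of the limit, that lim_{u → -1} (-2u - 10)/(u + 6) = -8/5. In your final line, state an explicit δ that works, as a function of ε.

δ = min(5/2, (25/4)ε)

Fix ε > 0. We want δ > 0 with 0 < |u + 1| < δ ⇒ |(-2u - 10)/(u + 6) + 8/5| < ε.
Combining over a common denominator, (-2u - 10)/(u + 6) + 8/5 = [(-2u - 10)·5 − (-8)·(u + 6)] / [5·(u + 6)] = -2(u + 1) / (5(u + 6)).
So |(-2u - 10)/(u + 6) + 8/5| = 2|u + 1| / (5·|u + 6|).
Require δ ≤ 5/2, so |u + 6| ≥ |5| − |u + 1| > 5 − 5/2 = 5/2.
Hence |(-2u - 10)/(u + 6) + 8/5| < 2|u + 1|/(5·(5/2)) = (4/25)|u + 1|, which is < ε once |u + 1| < (25/4)ε.
Take δ = min(5/2, (25/4)ε). Then 0 < |u + 1| < δ forces both bounds, so |(-2u - 10)/(u + 6) + 8/5| < ε.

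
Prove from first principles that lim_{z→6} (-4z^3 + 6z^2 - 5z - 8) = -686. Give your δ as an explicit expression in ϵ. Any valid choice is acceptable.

Let ϵ > 0. We want δ > 0 such that 0 < |z − 6| < δ implies |(-4z^3 + 6z^2 - 5z - 8) + 686| < ϵ.
(-4z^3 + 6z^2 - 5z - 8) + 686 = -4z^3 + 6z^2 - 5z + 678 = (z − 6)(-4z^2 - 18z - 113).
So |(-4z^3 + 6z^2 - 5z - 8) + 686| = |z − 6|·|-4z^2 - 18z - 113|.
Assume first that |z − 6| < 2, so |z| < 8. Then |-4z^2 - 18z - 113| ≤ 4·8^2 + 18·8 + 113 = 513.
Hence |(-4z^3 + 6z^2 - 5z - 8) + 686| ≤ 513|z − 6| < ϵ provided |z − 6| < ϵ/513.
Choosing δ = min(2, ϵ/513) ensures both conditions, hence |(-4z^3 + 6z^2 - 5z - 8) + 686| < ϵ.

δ = min(2, ϵ/513)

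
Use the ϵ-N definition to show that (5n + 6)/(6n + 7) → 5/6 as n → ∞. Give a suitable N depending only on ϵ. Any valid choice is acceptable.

N = (1/36)/ϵ

Let ϵ > 0. For n ≥ 1, |(5n + 6)/(6n + 7) − (5/6)| = |1|/(6(6n + 7)) = 1/(6(6n + 7)).
Since 6n + 7 ≥ 6n for n ≥ 1, this is ≤ 1/(6·6n) = (1/36)/n.
So |(5n + 6)/(6n + 7) − (5/6)| < ϵ whenever n > (1/36)/ϵ.
Take N = (1/36)/ϵ. If n > N then |(5n + 6)/(6n + 7) − (5/6)| ≤ (1/36)/n < ϵ.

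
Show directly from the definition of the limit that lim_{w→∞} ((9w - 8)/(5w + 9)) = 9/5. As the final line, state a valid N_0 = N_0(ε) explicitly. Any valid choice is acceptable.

Fix ε > 0. We seek N_0 > 0 such that w > N_0 implies |(9w - 8)/(5w + 9) − (9/5)| < ε.
(9w - 8)/(5w + 9) − (9/5) = (5(9w - 8) − 9(5w + 9)) / (5(5w + 9)) = -121/(5(5w + 9)).
For w > 0 we have 5w + 9 > 5w, so |(9w - 8)/(5w + 9) − (9/5)| = 121/(5(5w + 9)) < 121/(5·5w) = (121/25)/w.
Thus |(9w - 8)/(5w + 9) − (9/5)| < ε whenever w > (121/25)/ε.
Take N_0 = (121/25)/ε. If w > N_0 then |(9w - 8)/(5w + 9) − (9/5)| < (121/25)/w < ε.

N_0 = (121/25)/ε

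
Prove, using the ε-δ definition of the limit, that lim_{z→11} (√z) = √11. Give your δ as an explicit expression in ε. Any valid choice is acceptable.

δ = min(11, √11·ε)

Suppose ε > 0. We want δ > 0 such that 0 < |z − 11| < δ implies |√z − √11| < ε.
Rationalise: √z − √11 = (z − 11)/(√z + √11), so |√z − √11| = |z − 11|/(√z + √11).
Restrict δ ≤ 11 so that |z − 11| < 11 forces z > 0, and then √z + √11 > √11.
Hence |√z − √11| < |z − 11|/√11, which is < ε once |z − 11| < √11·ε.
Take δ = min(11, √11·ε). If 0 < |z − 11| < δ then z > 0 and |√z − √11| < |z − 11|/√11 < ε.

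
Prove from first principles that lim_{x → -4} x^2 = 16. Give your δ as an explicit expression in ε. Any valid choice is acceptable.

Let ε > 0. We seek δ > 0 with 0 < |x + 4| < δ ⇒ |x^2 − 16| < ε.
Factor: x^2 − 16 = (x + 4)(x - 4), so |x^2 − 16| = |x + 4|·|x - 4|.
Impose δ ≤ 1 so that |x| < 5; then |x - 4| ≤ 9.
Hence |x^2 − 16| ≤ 9|x + 4|, which is < ε once |x + 4| < ε/9.
Take δ = min(1, ε/9). If 0 < |x + 4| < δ then both bounds hold and |x^2 − 16| ≤ 9|x + 4| < 9·(ε/9) = ε.

δ = min(1, ε/9)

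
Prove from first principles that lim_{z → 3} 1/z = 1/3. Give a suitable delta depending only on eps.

delta = min(3/2, (9/2)eps)

Let eps > 0. We seek delta > 0 such that 0 < |z − 3| < delta implies |1/z − (1/3)| < eps.
|1/z − (1/3)| = |3 − z|/(3·|z|) = |z − 3|/(3|z|).
Restrict delta ≤ 3/2. Then |z − 3| < 3/2 gives |z| > 3/2, so 3|z| > 9/2.
Then |1/z − (1/3)| < |z − 3|/(9/2), which is < eps when |z − 3| < (9/2)eps.
Take delta = min(3/2, (9/2)eps). Then 0 < |z − 3| < delta gives both |z − 3| < 3/2 and |z − 3| < (9/2)eps, so |1/z − (1/3)| < eps.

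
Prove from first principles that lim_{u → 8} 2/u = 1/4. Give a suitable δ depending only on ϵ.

δ = min(4, 16ϵ)

Let ϵ > 0. We seek δ > 0 such that 0 < |u − 8| < δ implies |2/u − (1/4)| < ϵ.
|2/u − (1/4)| = 2·|8 − u|/(8·|u|) = 2|u − 8|/(8|u|).
Require δ ≤ 4 so that |u| > 8 − 4 = 4, hence 8|u| > 32.
Then |2/u − (1/4)| < 2|u − 8|/32, which is < ϵ when |u − 8| < 16ϵ.
Take δ = min(4, 16ϵ). Then 0 < |u − 8| < δ gives both |u − 8| < 4 and |u − 8| < 16ϵ, so |2/u − (1/4)| < ϵ.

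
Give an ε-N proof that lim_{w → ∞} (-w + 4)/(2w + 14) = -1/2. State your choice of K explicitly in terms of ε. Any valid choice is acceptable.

K = (11/2)/ε

Let ε > 0 be given. We seek K > 0 such that w > K implies |(-w + 4)/(2w + 14) + 1/2| < ε.
(-w + 4)/(2w + 14) + 1/2 = (2(-w + 4) − (-1)(2w + 14)) / (2(2w + 14)) = 22/(2(2w + 14)).
For w > 0 we have 2w + 14 > 2w, so |(-w + 4)/(2w + 14) + 1/2| = 22/(2(2w + 14)) < 22/(2·2w) = (11/2)/w.
Thus |(-w + 4)/(2w + 14) + 1/2| < ε whenever w > (11/2)/ε.
Take K = (11/2)/ε. If w > K then |(-w + 4)/(2w + 14) + 1/2| < (11/2)/w < ε.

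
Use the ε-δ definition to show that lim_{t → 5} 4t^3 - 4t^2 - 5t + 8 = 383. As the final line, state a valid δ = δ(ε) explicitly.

Let ε > 0. We want δ > 0 such that 0 < |t − 5| < δ implies |(4t^3 - 4t^2 - 5t + 8) − 383| < ε.
(4t^3 - 4t^2 - 5t + 8) − 383 = 4t^3 - 4t^2 - 5t - 375 = (t − 5)(4t^2 + 16t + 75).
So |(4t^3 - 4t^2 - 5t + 8) − 383| = |t − 5|·|4t^2 + 16t + 75|.
Assume first that |t − 5| < 1, so |t| < 6. Then |4t^2 + 16t + 75| ≤ 4·6^2 + 16·6 + 75 = 315.
Hence |(4t^3 - 4t^2 - 5t + 8) − 383| ≤ 315|t − 5| < ε provided |t − 5| < ε/315.
Take δ = min(1, ε/315). Then 0 < |t − 5| < δ gives both |t − 5| < 1 and |t − 5| < ε/315, so |(4t^3 - 4t^2 - 5t + 8) − 383| < ε.

δ = min(1, ε/315)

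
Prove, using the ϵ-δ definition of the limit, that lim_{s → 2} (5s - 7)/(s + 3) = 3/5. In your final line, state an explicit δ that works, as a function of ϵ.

δ = min(5/2, (25/44)ϵ)

Let ϵ > 0. We want δ > 0 with 0 < |s − 2| < δ ⇒ |(5s - 7)/(s + 3) − (3/5)| < ϵ.
Combining over a common denominator, (5s - 7)/(s + 3) − (3/5) = [(5s - 7)·5 − 3·(s + 3)] / [5·(s + 3)] = 22(s − 2) / (5(s + 3)).
So |(5s - 7)/(s + 3) − (3/5)| = 22|s − 2| / (5·|s + 3|).
Restrict δ ≤ 5/2. Then |s − 2| < 5/2 gives |s + 3| = |(s − 2) + 5| ≥ 5 − 5/2 = 5/2.
Hence |(5s - 7)/(s + 3) − (3/5)| < 22|s − 2|/(5·(5/2)) = (44/25)|s − 2|, which is < ϵ once |s − 2| < (25/44)ϵ.
Take δ = min(5/2, (25/44)ϵ). Then 0 < |s − 2| < δ forces both bounds, so |(5s - 7)/(s + 3) − (3/5)| < ϵ.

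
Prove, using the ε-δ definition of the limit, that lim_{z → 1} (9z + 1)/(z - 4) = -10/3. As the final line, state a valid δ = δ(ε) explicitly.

Fix ε > 0. We want δ > 0 with 0 < |z − 1| < δ ⇒ |(9z + 1)/(z - 4) + 10/3| < ε.
Combining over a common denominator, (9z + 1)/(z - 4) + 10/3 = [(9z + 1)·(-3) − 10·(z - 4)] / [(-3)·(z - 4)] = -37(z − 1) / ((-3)(z - 4)).
So |(9z + 1)/(z - 4) + 10/3| = 37|z − 1| / (3·|z − 4|).
Require δ ≤ 3/2, so |z − 4| ≥ |-3| − |z − 1| > 3 − 3/2 = 3/2.
Hence |(9z + 1)/(z - 4) + 10/3| < 37|z − 1|/(3·(3/2)) = (74/9)|z − 1|, which is < ε once |z − 1| < (9/74)ε.
Take δ = min(3/2, (9/74)ε). Then 0 < |z − 1| < δ forces both bounds, so |(9z + 1)/(z - 4) + 10/3| < ε.

δ = min(3/2, (9/74)ε)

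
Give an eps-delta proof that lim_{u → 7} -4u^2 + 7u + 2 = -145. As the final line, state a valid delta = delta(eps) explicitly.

Let eps > 0. We want delta > 0 such that 0 < |u − 7| < delta implies |(-4u^2 + 7u + 2) + 145| < eps.
(-4u^2 + 7u + 2) + 145 = -4u^2 + 7u + 147 = (u − 7)(-4u - 21).
So |(-4u^2 + 7u + 2) + 145| = |u − 7|·|-4u - 21|.
Assume first that |u − 7| < 2, so |u| < 9. Then |-4u - 21| ≤ 4·9 + 21 = 57.
Hence |(-4u^2 + 7u + 2) + 145| ≤ 57|u − 7| < eps provided |u − 7| < eps/57.
Choosing delta = min(2, eps/57) ensures both conditions, hence |(-4u^2 + 7u + 2) + 145| < eps.

delta = min(2, eps/57)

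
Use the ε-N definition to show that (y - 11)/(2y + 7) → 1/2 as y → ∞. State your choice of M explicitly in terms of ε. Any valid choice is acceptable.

M = (29/4)/ε

Let ε > 0. We seek M > 0 such that y > M implies |(y - 11)/(2y + 7) − (1/2)| < ε.
(y - 11)/(2y + 7) − (1/2) = (2(y - 11) − (2y + 7)) / (2(2y + 7)) = -29/(2(2y + 7)).
For y > 0 we have 2y + 7 > 2y, so |(y - 11)/(2y + 7) − (1/2)| = 29/(2(2y + 7)) < 29/(2·2y) = (29/4)/y.
Thus |(y - 11)/(2y + 7) − (1/2)| < ε whenever y > (29/4)/ε.
Take M = (29/4)/ε. If y > M then |(y - 11)/(2y + 7) − (1/2)| < (29/4)/y < ε.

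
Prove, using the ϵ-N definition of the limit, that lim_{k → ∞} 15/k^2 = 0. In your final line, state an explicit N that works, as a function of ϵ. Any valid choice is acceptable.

N = (15/ϵ)^{1/2}

Suppose ϵ > 0. For k ≥ 1, |15/k^2 − 0| = 15/k^2.
15/k^2 < ϵ ⇔ k^2 > 15/ϵ ⇔ k > (15/ϵ)^{1/2}.
Take N = (15/ϵ)^{1/2}. Then k > N implies 15/k^2 < ϵ.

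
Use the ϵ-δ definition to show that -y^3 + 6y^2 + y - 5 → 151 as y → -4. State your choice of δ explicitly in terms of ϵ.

δ = min(1, ϵ/114)

Let ϵ > 0. We want δ > 0 such that 0 < |y + 4| < δ implies |(-y^3 + 6y^2 + y - 5) − 151| < ϵ.
(-y^3 + 6y^2 + y - 5) − 151 = -y^3 + 6y^2 + y - 156 = (y + 4)(-y^2 + 10y - 39).
So |(-y^3 + 6y^2 + y - 5) − 151| = |y + 4|·|-y^2 + 10y - 39|.
Require δ ≤ 1. Then |y + 4| < 1 gives |y| < 5, and by the triangle inequality |-y^2 + 10y - 39| ≤ 5^2 + 10·5 + 39 = 114.
Hence |(-y^3 + 6y^2 + y - 5) − 151| ≤ 114|y + 4| < ϵ provided |y + 4| < ϵ/114.
Choosing δ = min(1, ϵ/114) ensures both conditions, hence |(-y^3 + 6y^2 + y - 5) − 151| < ϵ.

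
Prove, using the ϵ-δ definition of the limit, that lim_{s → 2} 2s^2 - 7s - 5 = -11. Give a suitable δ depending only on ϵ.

Let ϵ > 0 be given. We want δ > 0 such that 0 < |s − 2| < δ implies |(2s^2 - 7s - 5) + 11| < ϵ.
(2s^2 - 7s - 5) + 11 = 2s^2 - 7s + 6 = (s − 2)(2s - 3).
So |(2s^2 - 7s - 5) + 11| = |s − 2|·|2s - 3|.
Assume first that |s − 2| < 1, so |s| < 3. Then |2s - 3| ≤ 2·3 + 3 = 9.
Hence |(2s^2 - 7s - 5) + 11| ≤ 9|s − 2| < ϵ provided |s − 2| < ϵ/9.
Choosing δ = min(1, ϵ/9) ensures both conditions, hence |(2s^2 - 7s - 5) + 11| < ϵ.

δ = min(1, ϵ/9)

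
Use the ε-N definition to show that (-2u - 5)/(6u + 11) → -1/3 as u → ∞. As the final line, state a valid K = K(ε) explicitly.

K = (2/9)/ε

Suppose ε > 0. We seek K > 0 such that u > K implies |(-2u - 5)/(6u + 11) + 1/3| < ε.
(-2u - 5)/(6u + 11) + 1/3 = (6(-2u - 5) − (-2)(6u + 11)) / (6(6u + 11)) = -8/(6(6u + 11)).
For u > 0 we have 6u + 11 > 6u, so |(-2u - 5)/(6u + 11) + 1/3| = 8/(6(6u + 11)) < 8/(6·6u) = (2/9)/u.
Thus |(-2u - 5)/(6u + 11) + 1/3| < ε whenever u > (2/9)/ε.
Take K = (2/9)/ε. If u > K then |(-2u - 5)/(6u + 11) + 1/3| < (2/9)/u < ε.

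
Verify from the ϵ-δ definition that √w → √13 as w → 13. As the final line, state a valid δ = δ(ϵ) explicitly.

Fix ϵ > 0. We want δ > 0 such that 0 < |w − 13| < δ implies |√w − √13| < ϵ.
Multiplying by the conjugate, |√w − √13| = |w − 13|/(√w + √13).
Restrict δ ≤ 13 so that |w − 13| < 13 forces w > 0, and then √w + √13 > √13.
Hence |√w − √13| < |w − 13|/√13, which is < ϵ once |w − 13| < √13·ϵ.
Take δ = min(13, √13·ϵ). If 0 < |w − 13| < δ then w > 0 and |√w − √13| < |w − 13|/√13 < ϵ.

δ = min(13, √13·ϵ)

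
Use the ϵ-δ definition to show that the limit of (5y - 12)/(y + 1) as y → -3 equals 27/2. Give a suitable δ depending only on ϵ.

δ = min(1, (2/17)ϵ)

Fix ϵ > 0. We want δ > 0 with 0 < |y + 3| < δ ⇒ |(5y - 12)/(y + 1) − (27/2)| < ϵ.
Combining over a common denominator, (5y - 12)/(y + 1) − (27/2) = [(5y - 12)·(-2) − (-27)·(y + 1)] / [(-2)·(y + 1)] = 17(y + 3) / ((-2)(y + 1)).
So |(5y - 12)/(y + 1) − (27/2)| = 17|y + 3| / (2·|y + 1|).
Require δ ≤ 1, so |y + 1| ≥ |-2| − |y + 3| > 2 − 1 = 1.
Hence |(5y - 12)/(y + 1) − (27/2)| < 17|y + 3|/(2·1) = (17/2)|y + 3|, which is < ϵ once |y + 3| < (2/17)ϵ.
Take δ = min(1, (2/17)ϵ). Then 0 < |y + 3| < δ forces both bounds, so |(5y - 12)/(y + 1) − (27/2)| < ϵ.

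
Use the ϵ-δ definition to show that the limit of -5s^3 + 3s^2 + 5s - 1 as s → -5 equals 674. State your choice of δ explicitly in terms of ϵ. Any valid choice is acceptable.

Fix ϵ > 0. We want δ > 0 such that 0 < |s + 5| < δ implies |(-5s^3 + 3s^2 + 5s - 1) − 674| < ϵ.
(-5s^3 + 3s^2 + 5s - 1) − 674 = -5s^3 + 3s^2 + 5s - 675 = (s + 5)(-5s^2 + 28s - 135).
So |(-5s^3 + 3s^2 + 5s - 1) − 674| = |s + 5|·|-5s^2 + 28s - 135|.
Require δ ≤ 1. Then |s + 5| < 1 gives |s| < 6, and by the triangle inequality |-5s^2 + 28s - 135| ≤ 5·6^2 + 28·6 + 135 = 483.
Hence |(-5s^3 + 3s^2 + 5s - 1) − 674| ≤ 483|s + 5| < ϵ provided |s + 5| < ϵ/483.
Choosing δ = min(1, ϵ/483) ensures both conditions, hence |(-5s^3 + 3s^2 + 5s - 1) − 674| < ϵ.

δ = min(1, ϵ/483)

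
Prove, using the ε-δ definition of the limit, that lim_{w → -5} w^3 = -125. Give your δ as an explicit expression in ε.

δ = min(1, ε/91)

Let ε > 0. We seek δ > 0 with 0 < |w + 5| < δ ⇒ |w^3 + 125| < ε.
Factor: w^3 + 125 = (w + 5)(w^2 - 5w + 25), so |w^3 + 125| = |w + 5|·|w^2 - 5w + 25|.
Restrict δ ≤ 1. Then |w + 5| < 1 gives |w| < 6, so by the triangle inequality |w^2 - 5w + 25| ≤ 6^2 + 5·6 + 25 = 91.
Hence |w^3 + 125| ≤ 91|w + 5|, which is < ε once |w + 5| < ε/91.
Take δ = min(1, ε/91). If 0 < |w + 5| < δ then both bounds hold and |w^3 + 125| ≤ 91|w + 5| < 91·(ε/91) = ε.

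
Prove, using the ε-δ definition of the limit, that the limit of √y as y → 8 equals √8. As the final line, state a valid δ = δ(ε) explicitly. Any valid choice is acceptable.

Let ε > 0. We want δ > 0 such that 0 < |y − 8| < δ implies |√y − √8| < ε.
Rationalise: √y − √8 = (y − 8)/(√y + √8), so |√y − √8| = |y − 8|/(√y + √8).
Restrict δ ≤ 8 so that |y − 8| < 8 forces y > 0, and then √y + √8 > √8.
Hence |√y − √8| < |y − 8|/√8, which is < ε once |y − 8| < √8·ε.
Take δ = min(8, √8·ε). If 0 < |y − 8| < δ then y > 0 and |√y − √8| < |y − 8|/√8 < ε.

δ = min(8, √8·ε)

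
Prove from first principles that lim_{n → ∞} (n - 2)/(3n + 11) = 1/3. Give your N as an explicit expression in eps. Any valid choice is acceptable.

N = (17/9)/eps

Fix eps > 0. For n ≥ 1, |(n - 2)/(3n + 11) − (1/3)| = |-17|/(3(3n + 11)) = 17/(3(3n + 11)).
Since 3n + 11 ≥ 3n for n ≥ 1, this is ≤ 17/(3·3n) = (17/9)/n.
So |(n - 2)/(3n + 11) − (1/3)| < eps whenever n > (17/9)/eps.
Take N = (17/9)/eps. If n > N then |(n - 2)/(3n + 11) − (1/3)| ≤ (17/9)/n < eps.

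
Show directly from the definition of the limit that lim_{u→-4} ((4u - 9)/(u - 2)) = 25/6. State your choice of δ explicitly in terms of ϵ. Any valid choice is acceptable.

Fix ϵ > 0. We want δ > 0 with 0 < |u + 4| < δ ⇒ |(4u - 9)/(u - 2) − (25/6)| < ϵ.
Combining over a common denominator, (4u - 9)/(u - 2) − (25/6) = [(4u - 9)·(-6) − (-25)·(u - 2)] / [(-6)·(u - 2)] = 1(u + 4) / ((-6)(u - 2)).
So |(4u - 9)/(u - 2) − (25/6)| = |u + 4| / (6·|u − 2|).
Require δ ≤ 3, so |u − 2| ≥ |-6| − |u + 4| > 6 − 3 = 3.
Hence |(4u - 9)/(u - 2) − (25/6)| < |u + 4|/(6·3) = (1/18)|u + 4|, which is < ϵ once |u + 4| < 18ϵ.
Take δ = min(3, 18ϵ). Then 0 < |u + 4| < δ forces both bounds, so |(4u - 9)/(u - 2) − (25/6)| < ϵ.

δ = min(3, 18ϵ)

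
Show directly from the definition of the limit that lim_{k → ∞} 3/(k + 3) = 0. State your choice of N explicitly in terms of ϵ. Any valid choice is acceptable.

Suppose ϵ > 0. For k ≥ 1, |3/(k + 3) − 0| = 3/(k + 3) ≤ 3/k.
We need 3/k < ϵ, i.e. k > 3/ϵ.
Take N = 3/ϵ. If k > N then |3/(k + 3)| ≤ 3/k < ϵ.

N = 3/ϵ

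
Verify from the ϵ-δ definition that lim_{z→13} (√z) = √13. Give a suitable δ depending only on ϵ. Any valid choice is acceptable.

Let ϵ > 0. We want δ > 0 such that 0 < |z − 13| < δ implies |√z − √13| < ϵ.
Rationalise: √z − √13 = (z − 13)/(√z + √13), so |√z − √13| = |z − 13|/(√z + √13).
Restrict δ ≤ 13 so that |z − 13| < 13 forces z > 0, and then √z + √13 > √13.
Hence |√z − √13| < |z − 13|/√13, which is < ϵ once |z − 13| < √13·ϵ.
Take δ = min(13, √13·ϵ). If 0 < |z − 13| < δ then z > 0 and |√z − √13| < |z − 13|/√13 < ϵ.

δ = min(13, √13·ϵ)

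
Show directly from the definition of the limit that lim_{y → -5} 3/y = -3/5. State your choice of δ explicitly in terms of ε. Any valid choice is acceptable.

Let ε > 0 be given. We seek δ > 0 such that 0 < |y + 5| < δ implies |3/y + 3/5| < ε.
|3/y + 3/5| = 3·|-5 − y|/(5·|y|) = 3|y + 5|/(5|y|).
Require δ ≤ 5/2 so that |y| > 5 − 5/2 = 5/2, hence 5|y| > 25/2.
Then |3/y + 3/5| < 3|y + 5|/(25/2), which is < ε when |y + 5| < (25/6)ε.
Take δ = min(5/2, (25/6)ε). Then 0 < |y + 5| < δ gives both |y + 5| < 5/2 and |y + 5| < (25/6)ε, so |3/y + 3/5| < ε.

δ = min(5/2, (25/6)ε)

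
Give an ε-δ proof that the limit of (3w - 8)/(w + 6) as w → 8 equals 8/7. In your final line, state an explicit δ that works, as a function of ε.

δ = min(7, (49/13)ε)

Let ε > 0 be given. We want δ > 0 with 0 < |w − 8| < δ ⇒ |(3w - 8)/(w + 6) − (8/7)| < ε.
Combining over a common denominator, (3w - 8)/(w + 6) − (8/7) = [(3w - 8)·14 − 16·(w + 6)] / [14·(w + 6)] = 26(w − 8) / (14(w + 6)).
So |(3w - 8)/(w + 6) − (8/7)| = 26|w − 8| / (14·|w + 6|).
Restrict δ ≤ 7. Then |w − 8| < 7 gives |w + 6| = |(w − 8) + 14| ≥ 14 − 7 = 7.
Hence |(3w - 8)/(w + 6) − (8/7)| < 26|w − 8|/(14·7) = (13/49)|w − 8|, which is < ε once |w − 8| < (49/13)ε.
Take δ = min(7, (49/13)ε). Then 0 < |w − 8| < δ forces both bounds, so |(3w - 8)/(w + 6) − (8/7)| < ε.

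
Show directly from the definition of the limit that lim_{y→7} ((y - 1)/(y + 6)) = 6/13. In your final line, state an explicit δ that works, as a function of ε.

Let ε > 0. We want δ > 0 with 0 < |y − 7| < δ ⇒ |(y - 1)/(y + 6) − (6/13)| < ε.
Combining over a common denominator, (y - 1)/(y + 6) − (6/13) = [(y - 1)·13 − 6·(y + 6)] / [13·(y + 6)] = 7(y − 7) / (13(y + 6)).
So |(y - 1)/(y + 6) − (6/13)| = 7|y − 7| / (13·|y + 6|).
Require δ ≤ 13/2, so |y + 6| ≥ |13| − |y − 7| > 13 − 13/2 = 13/2.
Hence |(y - 1)/(y + 6) − (6/13)| < 7|y − 7|/(13·(13/2)) = (14/169)|y − 7|, which is < ε once |y − 7| < (169/14)ε.
Take δ = min(13/2, (169/14)ε). Then 0 < |y − 7| < δ forces both bounds, so |(y - 1)/(y + 6) − (6/13)| < ε.

δ = min(13/2, (169/14)ε)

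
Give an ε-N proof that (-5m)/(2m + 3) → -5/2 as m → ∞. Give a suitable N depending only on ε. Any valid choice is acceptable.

N = (15/4)/ε

Suppose ε > 0. For m ≥ 1, |(-5m)/(2m + 3) + 5/2| = |15|/(2(2m + 3)) = 15/(2(2m + 3)).
Since 2m + 3 ≥ 2m for m ≥ 1, this is ≤ 15/(2·2m) = (15/4)/m.
So |(-5m)/(2m + 3) + 5/2| < ε whenever m > (15/4)/ε.
Take N = (15/4)/ε. If m > N then |(-5m)/(2m + 3) + 5/2| ≤ (15/4)/m < ε.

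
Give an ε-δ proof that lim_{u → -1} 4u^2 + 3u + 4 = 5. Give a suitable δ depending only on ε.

Fix ε > 0. We want δ > 0 such that 0 < |u + 1| < δ implies |(4u^2 + 3u + 4) − 5| < ε.
(4u^2 + 3u + 4) − 5 = 4u^2 + 3u - 1 = (u + 1)(4u - 1).
So |(4u^2 + 3u + 4) − 5| = |u + 1|·|4u - 1|.
Assume first that |u + 1| < 1, so |u| < 2. Then |4u - 1| ≤ 4·2 + 1 = 9.
Hence |(4u^2 + 3u + 4) − 5| ≤ 9|u + 1| < ε provided |u + 1| < ε/9.
Take δ = min(1, ε/9). Then 0 < |u + 1| < δ gives both |u + 1| < 1 and |u + 1| < ε/9, so |(4u^2 + 3u + 4) − 5| < ε.

δ = min(1, ε/9)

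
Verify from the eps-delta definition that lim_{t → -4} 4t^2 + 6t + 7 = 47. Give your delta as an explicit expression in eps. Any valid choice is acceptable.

Let eps > 0 be given. We want delta > 0 such that 0 < |t + 4| < delta implies |(4t^2 + 6t + 7) − 47| < eps.
(4t^2 + 6t + 7) − 47 = 4t^2 + 6t - 40 = (t + 4)(4t - 10).
So |(4t^2 + 6t + 7) − 47| = |t + 4|·|4t - 10|.
Assume first that |t + 4| < 2, so |t| < 6. Then |4t - 10| ≤ 4·6 + 10 = 34.
Hence |(4t^2 + 6t + 7) − 47| ≤ 34|t + 4| < eps provided |t + 4| < eps/34.
Choosing delta = min(2, eps/34) ensures both conditions, hence |(4t^2 + 6t + 7) − 47| < eps.

delta = min(2, eps/34)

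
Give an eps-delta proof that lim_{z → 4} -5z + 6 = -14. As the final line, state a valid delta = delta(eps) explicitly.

delta = eps/5

Fix eps > 0. We need delta > 0 so that 0 < |z − 4| < delta implies |(-5z + 6) + 14| < eps.
Since (-5z + 6) + 14 = -5(z − 4), we have |(-5z + 6) + 14| = 5|z − 4|.
So 5|z − 4| < eps exactly when |z − 4| < eps/5.
Take delta = eps/5. If 0 < |z − 4| < delta then |(-5z + 6) + 14| = 5|z − 4| < 5·(eps/5) = eps.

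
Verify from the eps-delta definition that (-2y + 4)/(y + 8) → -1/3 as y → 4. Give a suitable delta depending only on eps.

Let eps > 0 be given. We want delta > 0 with 0 < |y − 4| < delta ⇒ |(-2y + 4)/(y + 8) + 1/3| < eps.
Combining over a common denominator, (-2y + 4)/(y + 8) + 1/3 = [(-2y + 4)·12 − (-4)·(y + 8)] / [12·(y + 8)] = -20(y − 4) / (12(y + 8)).
So |(-2y + 4)/(y + 8) + 1/3| = 20|y − 4| / (12·|y + 8|).
Require delta ≤ 6, so |y + 8| ≥ |12| − |y − 4| > 12 − 6 = 6.
Hence |(-2y + 4)/(y + 8) + 1/3| < 20|y − 4|/(12·6) = (5/18)|y − 4|, which is < eps once |y − 4| < (18/5)eps.
Take delta = min(6, (18/5)eps). Then 0 < |y − 4| < delta forces both bounds, so |(-2y + 4)/(y + 8) + 1/3| < eps.

delta = min(6, (18/5)eps)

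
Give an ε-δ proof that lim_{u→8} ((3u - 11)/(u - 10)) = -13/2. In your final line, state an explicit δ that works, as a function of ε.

Let ε > 0 be given. We want δ > 0 with 0 < |u − 8| < δ ⇒ |(3u - 11)/(u - 10) + 13/2| < ε.
Combining over a common denominator, (3u - 11)/(u - 10) + 13/2 = [(3u - 11)·(-2) − 13·(u - 10)] / [(-2)·(u - 10)] = -19(u − 8) / ((-2)(u - 10)).
So |(3u - 11)/(u - 10) + 13/2| = 19|u − 8| / (2·|u − 10|).
Restrict δ ≤ 1. Then |u − 8| < 1 gives |u − 10| = |(u − 8) + (-2)| ≥ 2 − 1 = 1.
Hence |(3u - 11)/(u - 10) + 13/2| < 19|u − 8|/(2·1) = (19/2)|u − 8|, which is < ε once |u − 8| < (2/19)ε.
Take δ = min(1, (2/19)ε). Then 0 < |u − 8| < δ forces both bounds, so |(3u - 11)/(u - 10) + 13/2| < ε.

δ = min(1, (2/19)ε)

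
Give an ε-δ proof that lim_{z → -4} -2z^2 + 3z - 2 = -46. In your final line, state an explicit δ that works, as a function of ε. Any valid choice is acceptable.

δ = min(1, ε/21)

Suppose ε > 0. We want δ > 0 such that 0 < |z + 4| < δ implies |(-2z^2 + 3z - 2) + 46| < ε.
(-2z^2 + 3z - 2) + 46 = -2z^2 + 3z + 44 = (z + 4)(-2z + 11).
So |(-2z^2 + 3z - 2) + 46| = |z + 4|·|-2z + 11|.
Require δ ≤ 1. Then |z + 4| < 1 gives |z| < 5, and by the triangle inequality |-2z + 11| ≤ 2·5 + 11 = 21.
Hence |(-2z^2 + 3z - 2) + 46| ≤ 21|z + 4| < ε provided |z + 4| < ε/21.
Choosing δ = min(1, ε/21) ensures both conditions, hence |(-2z^2 + 3z - 2) + 46| < ε.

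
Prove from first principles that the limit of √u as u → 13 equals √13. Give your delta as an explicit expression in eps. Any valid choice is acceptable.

delta = min(13, √13·eps)

Suppose eps > 0. We want delta > 0 such that 0 < |u − 13| < delta implies |√u − √13| < eps.
Multiplying by the conjugate, |√u − √13| = |u − 13|/(√u + √13).
Restrict delta ≤ 13 so that |u − 13| < 13 forces u > 0, and then √u + √13 > √13.
Hence |√u − √13| < |u − 13|/√13, which is < eps once |u − 13| < √13·eps.
Take delta = min(13, √13·eps). If 0 < |u − 13| < delta then u > 0 and |√u − √13| < |u − 13|/√13 < eps.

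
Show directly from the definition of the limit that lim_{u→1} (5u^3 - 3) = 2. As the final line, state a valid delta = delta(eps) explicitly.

Let eps > 0 be given. We want delta > 0 such that 0 < |u − 1| < delta implies |(5u^3 - 3) − 2| < eps.
(5u^3 - 3) − 2 = 5u^3 - 5 = (u − 1)(5u^2 + 5u + 5).
So |(5u^3 - 3) − 2| = |u − 1|·|5u^2 + 5u + 5|.
Assume first that |u − 1| < 1, so |u| < 2. Then |5u^2 + 5u + 5| ≤ 5·2^2 + 5·2 + 5 = 35.
Hence |(5u^3 - 3) − 2| ≤ 35|u − 1| < eps provided |u − 1| < eps/35.
Choosing delta = min(1, eps/35) ensures both conditions, hence |(5u^3 - 3) − 2| < eps.

delta = min(1, eps/35)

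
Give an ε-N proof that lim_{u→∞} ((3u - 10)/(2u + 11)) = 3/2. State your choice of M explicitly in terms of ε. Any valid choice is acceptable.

Let ε > 0 be given. We seek M > 0 such that u > M implies |(3u - 10)/(2u + 11) − (3/2)| < ε.
(3u - 10)/(2u + 11) − (3/2) = (2(3u - 10) − 3(2u + 11)) / (2(2u + 11)) = -53/(2(2u + 11)).
For u > 0 we have 2u + 11 > 2u, so |(3u - 10)/(2u + 11) − (3/2)| = 53/(2(2u + 11)) < 53/(2·2u) = (53/4)/u.
Thus |(3u - 10)/(2u + 11) − (3/2)| < ε whenever u > (53/4)/ε.
Take M = (53/4)/ε. If u > M then |(3u - 10)/(2u + 11) − (3/2)| < (53/4)/u < ε.

M = (53/4)/ε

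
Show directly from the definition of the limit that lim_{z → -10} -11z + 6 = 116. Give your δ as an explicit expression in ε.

Let ε > 0 be given. We need δ > 0 so that 0 < |z + 10| < δ implies |(-11z + 6) − 116| < ε.
|(-11z + 6) − 116| = |-11z - 110| = 11|z + 10|.
So 11|z + 10| < ε exactly when |z + 10| < ε/11.
Choosing δ = ε/11 gives |(-11z + 6) − 116| = 11|z + 10| < ε whenever |z + 10| < δ.

δ = ε/11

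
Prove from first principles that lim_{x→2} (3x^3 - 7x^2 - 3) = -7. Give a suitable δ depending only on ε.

δ = min(1, ε/32)

Suppose ε > 0. We want δ > 0 such that 0 < |x − 2| < δ implies |(3x^3 - 7x^2 - 3) + 7| < ε.
(3x^3 - 7x^2 - 3) + 7 = 3x^3 - 7x^2 + 4 = (x − 2)(3x^2 - x - 2).
So |(3x^3 - 7x^2 - 3) + 7| = |x − 2|·|3x^2 - x - 2|.
Assume first that |x − 2| < 1, so |x| < 3. Then |3x^2 - x - 2| ≤ 3·3^2 + 3 + 2 = 32.
Hence |(3x^3 - 7x^2 - 3) + 7| ≤ 32|x − 2| < ε provided |x − 2| < ε/32.
Choosing δ = min(1, ε/32) ensures both conditions, hence |(3x^3 - 7x^2 - 3) + 7| < ε.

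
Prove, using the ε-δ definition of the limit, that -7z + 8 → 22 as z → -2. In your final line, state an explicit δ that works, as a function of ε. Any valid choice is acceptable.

δ = ε/7

Suppose ε > 0. We need δ > 0 so that 0 < |z + 2| < δ implies |(-7z + 8) − 22| < ε.
Since (-7z + 8) − 22 = -7(z + 2), we have |(-7z + 8) − 22| = 7|z + 2|.
So 7|z + 2| < ε exactly when |z + 2| < ε/7.
Take δ = ε/7. If 0 < |z + 2| < δ then |(-7z + 8) − 22| = 7|z + 2| < 7·(ε/7) = ε.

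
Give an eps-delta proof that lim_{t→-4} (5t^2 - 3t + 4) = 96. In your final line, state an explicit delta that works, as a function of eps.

delta = min(1, eps/48)

Suppose eps > 0. We want delta > 0 such that 0 < |t + 4| < delta implies |(5t^2 - 3t + 4) − 96| < eps.
(5t^2 - 3t + 4) − 96 = 5t^2 - 3t - 92 = (t + 4)(5t - 23).
So |(5t^2 - 3t + 4) − 96| = |t + 4|·|5t - 23|.
Require delta ≤ 1. Then |t + 4| < 1 gives |t| < 5, and by the triangle inequality |5t - 23| ≤ 5·5 + 23 = 48.
Hence |(5t^2 - 3t + 4) − 96| ≤ 48|t + 4| < eps provided |t + 4| < eps/48.
Choosing delta = min(1, eps/48) ensures both conditions, hence |(5t^2 - 3t + 4) − 96| < eps.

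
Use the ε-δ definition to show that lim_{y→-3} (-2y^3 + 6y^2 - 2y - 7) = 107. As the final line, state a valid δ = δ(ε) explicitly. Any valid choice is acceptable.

Let ε > 0. We want δ > 0 such that 0 < |y + 3| < δ implies |(-2y^3 + 6y^2 - 2y - 7) − 107| < ε.
(-2y^3 + 6y^2 - 2y - 7) − 107 = -2y^3 + 6y^2 - 2y - 114 = (y + 3)(-2y^2 + 12y - 38).
So |(-2y^3 + 6y^2 - 2y - 7) − 107| = |y + 3|·|-2y^2 + 12y - 38|.
Require δ ≤ 1. Then |y + 3| < 1 gives |y| < 4, and by the triangle inequality |-2y^2 + 12y - 38| ≤ 2·4^2 + 12·4 + 38 = 118.
Hence |(-2y^3 + 6y^2 - 2y - 7) − 107| ≤ 118|y + 3| < ε provided |y + 3| < ε/118.
Take δ = min(1, ε/118). Then 0 < |y + 3| < δ gives both |y + 3| < 1 and |y + 3| < ε/118, so |(-2y^3 + 6y^2 - 2y - 7) − 107| < ε.

δ = min(1, ε/118)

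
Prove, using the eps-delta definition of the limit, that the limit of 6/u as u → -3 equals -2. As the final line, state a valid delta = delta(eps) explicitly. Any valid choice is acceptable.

delta = min(3/2, (3/4)eps)

Let eps > 0. We seek delta > 0 such that 0 < |u + 3| < delta implies |6/u + 2| < eps.
|6/u + 2| = 6·|-3 − u|/(3·|u|) = 6|u + 3|/(3|u|).
Require delta ≤ 3/2 so that |u| > 3 − 3/2 = 3/2, hence 3|u| > 9/2.
Then |6/u + 2| < 6|u + 3|/(9/2), which is < eps when |u + 3| < (3/4)eps.
Take delta = min(3/2, (3/4)eps). Then 0 < |u + 3| < delta gives both |u + 3| < 3/2 and |u + 3| < (3/4)eps, so |6/u + 2| < eps.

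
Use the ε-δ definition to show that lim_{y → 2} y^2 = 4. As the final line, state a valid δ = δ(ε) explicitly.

Let ε > 0 be given. We seek δ > 0 with 0 < |y − 2| < δ ⇒ |y^2 − 4| < ε.
Factor: y^2 − 4 = (y − 2)(y + 2), so |y^2 − 4| = |y − 2|·|y + 2|.
Restrict δ ≤ 2. Then |y − 2| < 2 gives |y| < 4, so by the triangle inequality |y + 2| ≤ 4 + 2 = 6.
Hence |y^2 − 4| ≤ 6|y − 2|, which is < ε once |y − 2| < ε/6.
Take δ = min(2, ε/6). If 0 < |y − 2| < δ then both bounds hold and |y^2 − 4| ≤ 6|y − 2| < 6·(ε/6) = ε.

δ = min(2, ε/6)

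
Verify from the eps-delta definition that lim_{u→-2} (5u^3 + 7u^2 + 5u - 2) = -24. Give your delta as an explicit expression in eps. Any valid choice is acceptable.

delta = min(2, eps/103)

Let eps > 0. We want delta > 0 such that 0 < |u + 2| < delta implies |(5u^3 + 7u^2 + 5u - 2) + 24| < eps.
(5u^3 + 7u^2 + 5u - 2) + 24 = 5u^3 + 7u^2 + 5u + 22 = (u + 2)(5u^2 - 3u + 11).
So |(5u^3 + 7u^2 + 5u - 2) + 24| = |u + 2|·|5u^2 - 3u + 11|.
Assume first that |u + 2| < 2, so |u| < 4. Then |5u^2 - 3u + 11| ≤ 5·4^2 + 3·4 + 11 = 103.
Hence |(5u^3 + 7u^2 + 5u - 2) + 24| ≤ 103|u + 2| < eps provided |u + 2| < eps/103.
Choosing delta = min(2, eps/103) ensures both conditions, hence |(5u^3 + 7u^2 + 5u - 2) + 24| < eps.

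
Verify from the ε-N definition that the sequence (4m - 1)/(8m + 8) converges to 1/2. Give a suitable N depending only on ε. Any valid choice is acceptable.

Suppose ε > 0. For m ≥ 1, |(4m - 1)/(8m + 8) − (1/2)| = |-40|/(8(8m + 8)) = 40/(8(8m + 8)).
Since 8m + 8 ≥ 8m for m ≥ 1, this is ≤ 40/(8·8m) = (5/8)/m.
So |(4m - 1)/(8m + 8) − (1/2)| < ε whenever m > (5/8)/ε.
Take N = (5/8)/ε. If m > N then |(4m - 1)/(8m + 8) − (1/2)| ≤ (5/8)/m < ε.

N = (5/8)/ε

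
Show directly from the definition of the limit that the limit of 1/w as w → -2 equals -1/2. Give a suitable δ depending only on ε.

δ = min(1, 2ε)

Fix ε > 0. We seek δ > 0 such that 0 < |w + 2| < δ implies |1/w + 1/2| < ε.
|1/w + 1/2| = |-2 − w|/(2·|w|) = |w + 2|/(2|w|).
Restrict δ ≤ 1. Then |w + 2| < 1 gives |w| > 1, so 2|w| > 2.
Then |1/w + 1/2| < |w + 2|/2, which is < ε when |w + 2| < 2ε.
Take δ = min(1, 2ε). Then 0 < |w + 2| < δ gives both |w + 2| < 1 and |w + 2| < 2ε, so |1/w + 1/2| < ε.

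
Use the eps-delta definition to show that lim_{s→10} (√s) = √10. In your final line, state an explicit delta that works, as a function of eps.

Suppose eps > 0. We want delta > 0 such that 0 < |s − 10| < delta implies |√s − √10| < eps.
Multiplying by the conjugate, |√s − √10| = |s − 10|/(√s + √10).
Restrict delta ≤ 10 so that |s − 10| < 10 forces s > 0, and then √s + √10 > √10.
Hence |√s − √10| < |s − 10|/√10, which is < eps once |s − 10| < √10·eps.
Take delta = min(10, √10·eps). If 0 < |s − 10| < delta then s > 0 and |√s − √10| < |s − 10|/√10 < eps.

delta = min(10, √10·eps)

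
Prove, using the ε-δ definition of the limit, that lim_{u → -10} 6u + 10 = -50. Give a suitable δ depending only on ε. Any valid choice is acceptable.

δ = ε/6

Fix ε > 0. We need δ > 0 so that 0 < |u + 10| < δ implies |(6u + 10) + 50| < ε.
Since (6u + 10) + 50 = 6(u + 10), we have |(6u + 10) + 50| = 6|u + 10|.
So 6|u + 10| < ε exactly when |u + 10| < ε/6.
Choosing δ = ε/6 gives |(6u + 10) + 50| = 6|u + 10| < ε whenever |u + 10| < δ.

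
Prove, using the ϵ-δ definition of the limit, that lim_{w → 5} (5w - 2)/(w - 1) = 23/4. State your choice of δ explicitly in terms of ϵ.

δ = min(2, (8/3)ϵ)

Suppose ϵ > 0. We want δ > 0 with 0 < |w − 5| < δ ⇒ |(5w - 2)/(w - 1) − (23/4)| < ϵ.
Combining over a common denominator, (5w - 2)/(w - 1) − (23/4) = [(5w - 2)·4 − 23·(w - 1)] / [4·(w - 1)] = -3(w − 5) / (4(w - 1)).
So |(5w - 2)/(w - 1) − (23/4)| = 3|w − 5| / (4·|w − 1|).
Restrict δ ≤ 2. Then |w − 5| < 2 gives |w − 1| = |(w − 5) + 4| ≥ 4 − 2 = 2.
Hence |(5w - 2)/(w - 1) − (23/4)| < 3|w − 5|/(4·2) = (3/8)|w − 5|, which is < ϵ once |w − 5| < (8/3)ϵ.
Take δ = min(2, (8/3)ϵ). Then 0 < |w − 5| < δ forces both bounds, so |(5w - 2)/(w - 1) − (23/4)| < ϵ.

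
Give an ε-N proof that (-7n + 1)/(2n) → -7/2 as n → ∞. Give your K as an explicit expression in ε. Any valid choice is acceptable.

Fix ε > 0. For n ≥ 1, |(-7n + 1)/(2n) + 7/2| = |2|/(2(2n)) = 2/(2(2n)).
Since 2n ≥ 2n for n ≥ 1, this is ≤ 2/(2·2n) = (1/2)/n.
So |(-7n + 1)/(2n) + 7/2| < ε whenever n > (1/2)/ε.
Take K = (1/2)/ε. If n > K then |(-7n + 1)/(2n) + 7/2| ≤ (1/2)/n < ε.

K = (1/2)/ε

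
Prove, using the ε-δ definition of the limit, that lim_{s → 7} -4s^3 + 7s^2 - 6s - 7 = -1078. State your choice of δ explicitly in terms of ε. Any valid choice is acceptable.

δ = min(1, ε/577)

Fix ε > 0. We want δ > 0 such that 0 < |s − 7| < δ implies |(-4s^3 + 7s^2 - 6s - 7) + 1078| < ε.
(-4s^3 + 7s^2 - 6s - 7) + 1078 = -4s^3 + 7s^2 - 6s + 1071 = (s − 7)(-4s^2 - 21s - 153).
So |(-4s^3 + 7s^2 - 6s - 7) + 1078| = |s − 7|·|-4s^2 - 21s - 153|.
Require δ ≤ 1. Then |s − 7| < 1 gives |s| < 8, and by the triangle inequality |-4s^2 - 21s - 153| ≤ 4·8^2 + 21·8 + 153 = 577.
Hence |(-4s^3 + 7s^2 - 6s - 7) + 1078| ≤ 577|s − 7| < ε provided |s − 7| < ε/577.
Choosing δ = min(1, ε/577) ensures both conditions, hence |(-4s^3 + 7s^2 - 6s - 7) + 1078| < ε.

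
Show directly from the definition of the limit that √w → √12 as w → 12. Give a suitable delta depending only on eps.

delta = min(12, √12·eps)

Let eps > 0 be given. We want delta > 0 such that 0 < |w − 12| < delta implies |√w − √12| < eps.
Multiplying by the conjugate, |√w − √12| = |w − 12|/(√w + √12).
Restrict delta ≤ 12 so that |w − 12| < 12 forces w > 0, and then √w + √12 > √12.
Hence |√w − √12| < |w − 12|/√12, which is < eps once |w − 12| < √12·eps.
Take delta = min(12, √12·eps). If 0 < |w − 12| < delta then w > 0 and |√w − √12| < |w − 12|/√12 < eps.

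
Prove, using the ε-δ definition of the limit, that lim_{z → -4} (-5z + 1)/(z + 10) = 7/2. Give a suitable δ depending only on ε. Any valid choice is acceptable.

Suppose ε > 0. We want δ > 0 with 0 < |z + 4| < δ ⇒ |(-5z + 1)/(z + 10) − (7/2)| < ε.
Combining over a common denominator, (-5z + 1)/(z + 10) − (7/2) = [(-5z + 1)·6 − 21·(z + 10)] / [6·(z + 10)] = -51(z + 4) / (6(z + 10)).
So |(-5z + 1)/(z + 10) − (7/2)| = 51|z + 4| / (6·|z + 10|).
Require δ ≤ 3, so |z + 10| ≥ |6| − |z + 4| > 6 − 3 = 3.
Hence |(-5z + 1)/(z + 10) − (7/2)| < 51|z + 4|/(6·3) = (17/6)|z + 4|, which is < ε once |z + 4| < (6/17)ε.
Take δ = min(3, (6/17)ε). Then 0 < |z + 4| < δ forces both bounds, so |(-5z + 1)/(z + 10) − (7/2)| < ε.

δ = min(3, (6/17)ε)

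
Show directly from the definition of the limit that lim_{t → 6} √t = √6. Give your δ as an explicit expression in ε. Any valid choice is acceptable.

δ = min(6, √6·ε)

Let ε > 0. We want δ > 0 such that 0 < |t − 6| < δ implies |√t − √6| < ε.
Multiplying by the conjugate, |√t − √6| = |t − 6|/(√t + √6).
Restrict δ ≤ 6 so that |t − 6| < 6 forces t > 0, and then √t + √6 > √6.
Hence |√t − √6| < |t − 6|/√6, which is < ε once |t − 6| < √6·ε.
Take δ = min(6, √6·ε). If 0 < |t − 6| < δ then t > 0 and |√t − √6| < |t − 6|/√6 < ε.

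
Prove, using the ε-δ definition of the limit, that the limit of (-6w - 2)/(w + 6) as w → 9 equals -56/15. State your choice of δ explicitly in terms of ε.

Let ε > 0. We want δ > 0 with 0 < |w − 9| < δ ⇒ |(-6w - 2)/(w + 6) + 56/15| < ε.
Combining over a common denominator, (-6w - 2)/(w + 6) + 56/15 = [(-6w - 2)·15 − (-56)·(w + 6)] / [15·(w + 6)] = -34(w − 9) / (15(w + 6)).
So |(-6w - 2)/(w + 6) + 56/15| = 34|w − 9| / (15·|w + 6|).
Require δ ≤ 15/2, so |w + 6| ≥ |15| − |w − 9| > 15 − 15/2 = 15/2.
Hence |(-6w - 2)/(w + 6) + 56/15| < 34|w − 9|/(15·(15/2)) = (68/225)|w − 9|, which is < ε once |w − 9| < (225/68)ε.
Take δ = min(15/2, (225/68)ε). Then 0 < |w − 9| < δ forces both bounds, so |(-6w - 2)/(w + 6) + 56/15| < ε.

δ = min(15/2, (225/68)ε)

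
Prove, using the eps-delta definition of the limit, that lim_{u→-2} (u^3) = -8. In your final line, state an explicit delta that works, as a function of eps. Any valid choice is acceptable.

Let eps > 0. We seek delta > 0 with 0 < |u + 2| < delta ⇒ |u^3 + 8| < eps.
Factor: u^3 + 8 = (u + 2)(u^2 - 2u + 4), so |u^3 + 8| = |u + 2|·|u^2 - 2u + 4|.
Restrict delta ≤ 1. Then |u + 2| < 1 gives |u| < 3, so by the triangle inequality |u^2 - 2u + 4| ≤ 3^2 + 2·3 + 4 = 19.
Hence |u^3 + 8| ≤ 19|u + 2|, which is < eps once |u + 2| < eps/19.
Take delta = min(1, eps/19). If 0 < |u + 2| < delta then both bounds hold and |u^3 + 8| ≤ 19|u + 2| < 19·(eps/19) = eps.

delta = min(1, eps/19)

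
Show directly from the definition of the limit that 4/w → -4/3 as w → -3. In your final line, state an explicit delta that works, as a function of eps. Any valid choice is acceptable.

Suppose eps > 0. We seek delta > 0 such that 0 < |w + 3| < delta implies |4/w + 4/3| < eps.
|4/w + 4/3| = 4·|-3 − w|/(3·|w|) = 4|w + 3|/(3|w|).
Require delta ≤ 3/2 so that |w| > 3 − 3/2 = 3/2, hence 3|w| > 9/2.
Then |4/w + 4/3| < 4|w + 3|/(9/2), which is < eps when |w + 3| < (9/8)eps.
Take delta = min(3/2, (9/8)eps). Then 0 < |w + 3| < delta gives both |w + 3| < 3/2 and |w + 3| < (9/8)eps, so |4/w + 4/3| < eps.

delta = min(3/2, (9/8)eps)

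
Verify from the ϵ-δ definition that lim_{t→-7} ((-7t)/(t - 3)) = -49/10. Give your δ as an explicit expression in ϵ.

Let ϵ > 0. We want δ > 0 with 0 < |t + 7| < δ ⇒ |(-7t)/(t - 3) + 49/10| < ϵ.
Combining over a common denominator, (-7t)/(t - 3) + 49/10 = [(-7t)·(-10) − 49·(t - 3)] / [(-10)·(t - 3)] = 21(t + 7) / ((-10)(t - 3)).
So |(-7t)/(t - 3) + 49/10| = 21|t + 7| / (10·|t − 3|).
Require δ ≤ 5, so |t − 3| ≥ |-10| − |t + 7| > 10 − 5 = 5.
Hence |(-7t)/(t - 3) + 49/10| < 21|t + 7|/(10·5) = (21/50)|t + 7|, which is < ϵ once |t + 7| < (50/21)ϵ.
Take δ = min(5, (50/21)ϵ). Then 0 < |t + 7| < δ forces both bounds, so |(-7t)/(t - 3) + 49/10| < ϵ.

δ = min(5, (50/21)ϵ)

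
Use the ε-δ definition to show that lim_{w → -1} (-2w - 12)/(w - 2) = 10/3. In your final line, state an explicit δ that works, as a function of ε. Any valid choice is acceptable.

δ = min(3/2, (9/32)ε)

Let ε > 0 be given. We want δ > 0 with 0 < |w + 1| < δ ⇒ |(-2w - 12)/(w - 2) − (10/3)| < ε.
Combining over a common denominator, (-2w - 12)/(w - 2) − (10/3) = [(-2w - 12)·(-3) − (-10)·(w - 2)] / [(-3)·(w - 2)] = 16(w + 1) / ((-3)(w - 2)).
So |(-2w - 12)/(w - 2) − (10/3)| = 16|w + 1| / (3·|w − 2|).
Require δ ≤ 3/2, so |w − 2| ≥ |-3| − |w + 1| > 3 − 3/2 = 3/2.
Hence |(-2w - 12)/(w - 2) − (10/3)| < 16|w + 1|/(3·(3/2)) = (32/9)|w + 1|, which is < ε once |w + 1| < (9/32)ε.
Take δ = min(3/2, (9/32)ε). Then 0 < |w + 1| < δ forces both bounds, so |(-2w - 12)/(w - 2) − (10/3)| < ε.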